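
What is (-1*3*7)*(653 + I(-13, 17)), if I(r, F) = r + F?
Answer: -13797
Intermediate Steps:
I(r, F) = F + r
(-1*3*7)*(653 + I(-13, 17)) = (-1*3*7)*(653 + (17 - 13)) = (-3*7)*(653 + 4) = -21*657 = -13797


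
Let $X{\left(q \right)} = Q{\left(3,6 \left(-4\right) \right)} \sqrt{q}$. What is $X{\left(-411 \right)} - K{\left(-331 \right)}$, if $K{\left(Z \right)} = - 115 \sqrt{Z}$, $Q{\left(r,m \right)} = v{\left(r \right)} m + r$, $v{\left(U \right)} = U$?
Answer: $i \left(- 69 \sqrt{411} + 115 \sqrt{331}\right) \approx 693.4 i$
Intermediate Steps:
$Q{\left(r,m \right)} = r + m r$ ($Q{\left(r,m \right)} = r m + r = m r + r = r + m r$)
$X{\left(q \right)} = - 69 \sqrt{q}$ ($X{\left(q \right)} = 3 \left(1 + 6 \left(-4\right)\right) \sqrt{q} = 3 \left(1 - 24\right) \sqrt{q} = 3 \left(-23\right) \sqrt{q} = - 69 \sqrt{q}$)
$X{\left(-411 \right)} - K{\left(-331 \right)} = - 69 \sqrt{-411} - - 115 \sqrt{-331} = - 69 i \sqrt{411} - - 115 i \sqrt{331} = - 69 i \sqrt{411} + 115 i \sqrt{331}$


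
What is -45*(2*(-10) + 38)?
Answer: -810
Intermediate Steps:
-45*(2*(-10) + 38) = -45*(-20 + 38) = -45*18 = -810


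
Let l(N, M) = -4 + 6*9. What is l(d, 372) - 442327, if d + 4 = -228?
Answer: -442277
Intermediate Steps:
d = -232 (d = -4 - 228 = -232)
l(N, M) = 50 (l(N, M) = -4 + 54 = 50)
l(d, 372) - 442327 = 50 - 442327 = -442277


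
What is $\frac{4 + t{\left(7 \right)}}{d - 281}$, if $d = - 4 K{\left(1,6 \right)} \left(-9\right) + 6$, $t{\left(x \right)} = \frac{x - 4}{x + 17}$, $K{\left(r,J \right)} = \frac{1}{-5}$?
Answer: $- \frac{165}{11288} \approx -0.014617$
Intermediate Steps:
$K{\left(r,J \right)} = - \frac{1}{5}$
$t{\left(x \right)} = \frac{-4 + x}{17 + x}$
$d = - \frac{6}{5}$ ($d = \left(-4\right) \left(- \frac{1}{5}\right) \left(-9\right) + 6 = \frac{4}{5} \left(-9\right) + 6 = - \frac{36}{5} + 6 = - \frac{6}{5} \approx -1.2$)
$\frac{4 + t{\left(7 \right)}}{d - 281} = \frac{4 + \frac{-4 + 7}{17 + 7}}{- \frac{6}{5} - 281} = \frac{4 + \frac{1}{24} \cdot 3}{- \frac{1411}{5}} = \left(4 + \frac{1}{24} \cdot 3\right) \left(- \frac{5}{1411}\right) = \left(4 + \frac{1}{8}\right) \left(- \frac{5}{1411}\right) = \frac{33}{8} \left(- \frac{5}{1411}\right) = - \frac{165}{11288}$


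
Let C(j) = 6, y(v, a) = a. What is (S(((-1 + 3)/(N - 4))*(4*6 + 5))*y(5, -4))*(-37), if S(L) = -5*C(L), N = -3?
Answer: -4440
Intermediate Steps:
S(L) = -30 (S(L) = -5*6 = -30)
(S(((-1 + 3)/(N - 4))*(4*6 + 5))*y(5, -4))*(-37) = -30*(-4)*(-37) = 120*(-37) = -4440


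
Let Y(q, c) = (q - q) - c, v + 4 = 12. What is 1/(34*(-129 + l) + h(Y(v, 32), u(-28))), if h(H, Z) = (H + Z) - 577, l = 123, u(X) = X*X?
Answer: -1/29 ≈ -0.034483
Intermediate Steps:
u(X) = X²
v = 8 (v = -4 + 12 = 8)
Y(q, c) = -c (Y(q, c) = 0 - c = -c)
h(H, Z) = -577 + H + Z
1/(34*(-129 + l) + h(Y(v, 32), u(-28))) = 1/(34*(-129 + 123) + (-577 - 1*32 + (-28)²)) = 1/(34*(-6) + (-577 - 32 + 784)) = 1/(-204 + 175) = 1/(-29) = -1/29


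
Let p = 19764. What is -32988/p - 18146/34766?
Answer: -62729098/28629801 ≈ -2.1910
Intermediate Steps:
-32988/p - 18146/34766 = -32988/19764 - 18146/34766 = -32988*1/19764 - 18146*1/34766 = -2749/1647 - 9073/17383 = -62729098/28629801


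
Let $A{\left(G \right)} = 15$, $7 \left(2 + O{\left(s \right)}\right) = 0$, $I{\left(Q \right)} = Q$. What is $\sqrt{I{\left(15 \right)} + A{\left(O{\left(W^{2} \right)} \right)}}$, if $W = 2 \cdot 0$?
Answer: $\sqrt{30} \approx 5.4772$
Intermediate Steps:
$W = 0$
$O{\left(s \right)} = -2$ ($O{\left(s \right)} = -2 + \frac{1}{7} \cdot 0 = -2 + 0 = -2$)
$\sqrt{I{\left(15 \right)} + A{\left(O{\left(W^{2} \right)} \right)}} = \sqrt{15 + 15} = \sqrt{30}$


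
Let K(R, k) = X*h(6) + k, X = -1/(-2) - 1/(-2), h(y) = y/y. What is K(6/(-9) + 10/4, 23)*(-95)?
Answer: -2280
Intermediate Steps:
h(y) = 1
X = 1 (X = -1*(-½) - 1*(-½) = ½ + ½ = 1)
K(R, k) = 1 + k (K(R, k) = 1*1 + k = 1 + k)
K(6/(-9) + 10/4, 23)*(-95) = (1 + 23)*(-95) = 24*(-95) = -2280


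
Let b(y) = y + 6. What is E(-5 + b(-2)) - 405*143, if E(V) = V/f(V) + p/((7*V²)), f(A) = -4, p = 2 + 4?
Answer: -1621589/28 ≈ -57914.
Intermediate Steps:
b(y) = 6 + y
p = 6
E(V) = -V/4 + 6/(7*V²) (E(V) = V/(-4) + 6/((7*V²)) = V*(-¼) + 6*(1/(7*V²)) = -V/4 + 6/(7*V²))
E(-5 + b(-2)) - 405*143 = (-(-5 + (6 - 2))/4 + 6/(7*(-5 + (6 - 2))²)) - 405*143 = (-(-5 + 4)/4 + 6/(7*(-5 + 4)²)) - 57915 = (-¼*(-1) + (6/7)/(-1)²) - 57915 = (¼ + (6/7)*1) - 57915 = (¼ + 6/7) - 57915 = 31/28 - 57915 = -1621589/28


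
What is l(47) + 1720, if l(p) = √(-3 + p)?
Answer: 1720 + 2*√11 ≈ 1726.6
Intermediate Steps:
l(47) + 1720 = √(-3 + 47) + 1720 = √44 + 1720 = 2*√11 + 1720 = 1720 + 2*√11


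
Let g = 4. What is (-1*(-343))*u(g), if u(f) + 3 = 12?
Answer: 3087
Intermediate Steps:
u(f) = 9 (u(f) = -3 + 12 = 9)
(-1*(-343))*u(g) = -1*(-343)*9 = 343*9 = 3087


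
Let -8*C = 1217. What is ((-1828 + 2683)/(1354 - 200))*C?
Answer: -1040535/9232 ≈ -112.71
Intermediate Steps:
C = -1217/8 (C = -⅛*1217 = -1217/8 ≈ -152.13)
((-1828 + 2683)/(1354 - 200))*C = ((-1828 + 2683)/(1354 - 200))*(-1217/8) = (855/1154)*(-1217/8) = -1040535/9232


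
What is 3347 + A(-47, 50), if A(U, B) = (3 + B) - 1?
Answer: 3399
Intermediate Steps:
A(U, B) = 2 + B
3347 + A(-47, 50) = 3347 + (2 + 50) = 3347 + 52 = 3399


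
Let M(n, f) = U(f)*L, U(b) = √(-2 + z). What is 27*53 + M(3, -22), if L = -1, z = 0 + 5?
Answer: 1431 - √3 ≈ 1429.3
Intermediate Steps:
z = 5
U(b) = √3 (U(b) = √(-2 + 5) = √3)
M(n, f) = -√3 (M(n, f) = √3*(-1) = -√3)
27*53 + M(3, -22) = 27*53 - √3 = 1431 - √3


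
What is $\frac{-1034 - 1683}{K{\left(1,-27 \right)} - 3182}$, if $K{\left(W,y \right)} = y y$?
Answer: $\frac{247}{223} \approx 1.1076$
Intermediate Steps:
$K{\left(W,y \right)} = y^{2}$
$\frac{-1034 - 1683}{K{\left(1,-27 \right)} - 3182} = \frac{-1034 - 1683}{\left(-27\right)^{2} - 3182} = - \frac{2717}{729 - 3182} = - \frac{2717}{-2453} = \left(-2717\right) \left(- \frac{1}{2453}\right) = \frac{247}{223}$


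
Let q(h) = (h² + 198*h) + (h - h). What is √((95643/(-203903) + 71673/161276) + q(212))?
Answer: √23498834421780009354724627/16442330114 ≈ 294.82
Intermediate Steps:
q(h) = h² + 198*h (q(h) = (h² + 198*h) + 0 = h² + 198*h)
√((95643/(-203903) + 71673/161276) + q(212)) = √((95643/(-203903) + 71673/161276) + 212*(198 + 212)) = √((95643*(-1/203903) + 71673*(1/161276)) + 212*410) = √((-95643/203903 + 71673/161276) + 86920) = √(-810580749/32884660228 + 86920) = √(2858333856437011/32884660228) = √23498834421780009354724627/16442330114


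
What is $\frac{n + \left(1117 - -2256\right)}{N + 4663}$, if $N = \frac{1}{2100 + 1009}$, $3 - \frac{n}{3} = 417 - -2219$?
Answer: $- \frac{7035667}{7248634} \approx -0.97062$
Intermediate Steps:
$n = -7899$ ($n = 9 - 3 \left(417 - -2219\right) = 9 - 3 \left(417 + 2219\right) = 9 - 7908 = -7899$)
$N = \frac{1}{3109} \approx 0.00032165$
$\frac{n + \left(1117 - -2256\right)}{N + 4663} = \frac{-7899 + \left(1117 - -2256\right)}{\frac{1}{3109} + 4663} = \frac{-7899 + \left(1117 + 2256\right)}{\frac{14497268}{3109}} = \left(-7899 + 3373\right) \frac{3109}{14497268} = \left(-4526\right) \frac{3109}{14497268} = - \frac{7035667}{7248634}$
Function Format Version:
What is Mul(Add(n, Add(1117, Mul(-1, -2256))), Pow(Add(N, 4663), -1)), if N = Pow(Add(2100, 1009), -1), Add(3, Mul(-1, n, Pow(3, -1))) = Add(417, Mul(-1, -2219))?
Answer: Rational(-7035667, 7248634) ≈ -0.97062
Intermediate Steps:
n = -7899 (n = Add(9, Mul(-3, Add(417, Mul(-1, -2219)))) = Add(9, Mul(-3, Add(417, 2219))) = Add(9, Mul(-3, 2636)) = Add(9, -7908) = -7899)
N = Rational(1, 3109) (N = Pow(3109, -1) = Rational(1, 3109) ≈ 0.00032165)
Mul(Add(n, Add(1117, Mul(-1, -2256))), Pow(Add(N, 4663), -1)) = Mul(Add(-7899, Add(1117, Mul(-1, -2256))), Pow(Add(Rational(1, 3109), 4663), -1)) = Mul(Add(-7899, Add(1117, 2256)), Pow(Rational(14497268, 3109), -1)) = Mul(Add(-7899, 3373), Rational(3109, 14497268)) = Mul(-4526, Rational(3109, 14497268)) = Rational(-7035667, 7248634)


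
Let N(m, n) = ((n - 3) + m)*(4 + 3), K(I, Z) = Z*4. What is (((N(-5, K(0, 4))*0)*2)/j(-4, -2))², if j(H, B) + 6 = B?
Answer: 0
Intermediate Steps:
j(H, B) = -6 + B
K(I, Z) = 4*Z
N(m, n) = -21 + 7*m + 7*n (N(m, n) = ((-3 + n) + m)*7 = (-3 + m + n)*7 = -21 + 7*m + 7*n)
(((N(-5, K(0, 4))*0)*2)/j(-4, -2))² = ((((-21 + 7*(-5) + 7*(4*4))*0)*2)/(-6 - 2))² = ((((-21 - 35 + 7*16)*0)*2)/(-8))² = ((((-21 - 35 + 112)*0)*2)*(-⅛))² = (((56*0)*2)*(-⅛))² = ((0*2)*(-⅛))² = (0*(-⅛))² = 0² = 0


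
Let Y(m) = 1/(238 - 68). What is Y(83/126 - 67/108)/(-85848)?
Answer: -1/14594160 ≈ -6.8521e-8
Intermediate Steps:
Y(m) = 1/170
Y(83/126 - 67/108)/(-85848) = (1/170)/(-85848) = (1/170)*(-1/85848) = -1/14594160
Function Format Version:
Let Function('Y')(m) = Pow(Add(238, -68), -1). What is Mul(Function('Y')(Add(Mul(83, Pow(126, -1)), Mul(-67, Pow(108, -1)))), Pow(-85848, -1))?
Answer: Rational(-1, 14594160) ≈ -6.8521e-8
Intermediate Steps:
Function('Y')(m) = Rational(1, 170) (Function('Y')(m) = Pow(170, -1) = Rational(1, 170))
Mul(Function('Y')(Add(Mul(83, Pow(126, -1)), Mul(-67, Pow(108, -1)))), Pow(-85848, -1)) = Mul(Rational(1, 170), Pow(-85848, -1)) = Mul(Rational(1, 170), Rational(-1, 85848)) = Rational(-1, 14594160)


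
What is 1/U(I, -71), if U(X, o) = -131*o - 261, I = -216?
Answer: 1/9040 ≈ 0.00011062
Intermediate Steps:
U(X, o) = -261 - 131*o
1/U(I, -71) = 1/(-261 - 131*(-71)) = 1/(-261 + 9301) = 1/9040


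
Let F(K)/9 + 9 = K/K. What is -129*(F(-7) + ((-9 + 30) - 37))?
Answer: 11352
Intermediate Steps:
F(K) = -72 (F(K) = -81 + 9*(K/K) = -81 + 9*1 = -81 + 9 = -72)
-129*(F(-7) + ((-9 + 30) - 37)) = -129*(-72 + ((-9 + 30) - 37)) = -129*(-72 + (21 - 37)) = -129*(-72 - 16) = -129*(-88) = 11352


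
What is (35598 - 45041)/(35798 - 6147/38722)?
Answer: -365651846/1386164009 ≈ -0.26379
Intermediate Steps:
(35598 - 45041)/(35798 - 6147/38722) = -9443/(35798 - 6147*1/38722) = -9443/(35798 - 6147/38722) = -9443/1386164009/38722 = -9443*38722/1386164009 = -365651846/1386164009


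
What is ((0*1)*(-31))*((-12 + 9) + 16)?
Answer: 0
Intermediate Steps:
((0*1)*(-31))*((-12 + 9) + 16) = (0*(-31))*(-3 + 16) = 0*13 = 0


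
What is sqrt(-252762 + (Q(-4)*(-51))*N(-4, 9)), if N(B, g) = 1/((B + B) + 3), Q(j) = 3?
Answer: I*sqrt(6318285)/5 ≈ 502.72*I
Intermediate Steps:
N(B, g) = 1/(3 + 2*B) (N(B, g) = 1/(2*B + 3) = 1/(3 + 2*B))
sqrt(-252762 + (Q(-4)*(-51))*N(-4, 9)) = sqrt(-252762 + (3*(-51))/(3 + 2*(-4))) = sqrt(-252762 - 153/(3 - 8)) = sqrt(-252762 - 153/(-5)) = sqrt(-252762 - 153*(-1/5)) = sqrt(-252762 + 153/5) = sqrt(-1263657/5) = I*sqrt(6318285)/5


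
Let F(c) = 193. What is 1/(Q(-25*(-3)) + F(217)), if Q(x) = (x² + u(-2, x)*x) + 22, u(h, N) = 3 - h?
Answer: 1/6215 ≈ 0.00016090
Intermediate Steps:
Q(x) = 22 + x² + 5*x (Q(x) = (x² + (3 - 1*(-2))*x) + 22 = (x² + (3 + 2)*x) + 22 = (x² + 5*x) + 22 = 22 + x² + 5*x)
1/(Q(-25*(-3)) + F(217)) = 1/((22 + (-25*(-3))² + 5*(-25*(-3))) + 193) = 1/((22 + 75² + 5*75) + 193) = 1/((22 + 5625 + 375) + 193) = 1/(6022 + 193) = 1/6215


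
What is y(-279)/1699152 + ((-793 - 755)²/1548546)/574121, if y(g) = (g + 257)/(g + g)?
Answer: 190963270233793/70244564976972601488 ≈ 2.7185e-6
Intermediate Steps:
y(g) = (257 + g)/(2*g) (y(g) = (257 + g)/((2*g)) = (257 + g)*(1/(2*g)) = (257 + g)/(2*g))
y(-279)/1699152 + ((-793 - 755)²/1548546)/574121 = ((½)*(257 - 279)/(-279))/1699152 + ((-793 - 755)²/1548546)/574121 = ((½)*(-1/279)*(-22))*(1/1699152) + ((-1548)²*(1/1548546))*(1/574121) = (11/279)*(1/1699152) + (2396304*(1/1548546))*(1/574121) = 11/474063408 + (399384/258091)*(1/574121) = 11/474063408 + 399384/148175463011 = 190963270233793/70244564976972601488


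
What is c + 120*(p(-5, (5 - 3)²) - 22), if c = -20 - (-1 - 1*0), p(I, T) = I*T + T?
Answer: -4579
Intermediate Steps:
p(I, T) = T + I*T
c = -19 (c = -20 - (-1 + 0) = -20 - 1*(-1) = -20 + 1 = -19)
c + 120*(p(-5, (5 - 3)²) - 22) = -19 + 120*((5 - 3)²*(1 - 5) - 22) = -19 + 120*(2²*(-4) - 22) = -19 + 120*(4*(-4) - 22) = -19 + 120*(-16 - 22) = -19 + 120*(-38) = -19 - 4560 = -4579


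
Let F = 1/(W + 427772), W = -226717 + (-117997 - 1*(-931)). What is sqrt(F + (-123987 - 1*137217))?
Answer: I*sqrt(1842572750529695)/83989 ≈ 511.08*I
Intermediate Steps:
W = -343783 (W = -226717 + (-117997 + 931) = -226717 - 117066 = -343783)
F = 1/83989 (F = 1/(-343783 + 427772) = 1/83989 ≈ 1.1906e-5)
sqrt(F + (-123987 - 1*137217)) = sqrt(1/83989 + (-123987 - 1*137217)) = sqrt(1/83989 + (-123987 - 137217)) = sqrt(1/83989 - 261204) = sqrt(-21938262755/83989) = I*sqrt(1842572750529695)/83989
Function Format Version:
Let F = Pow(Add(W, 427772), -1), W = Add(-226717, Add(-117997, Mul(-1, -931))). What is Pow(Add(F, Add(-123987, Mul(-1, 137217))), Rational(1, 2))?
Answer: Mul(Rational(1, 83989), I, Pow(1842572750529695, Rational(1, 2))) ≈ Mul(511.08, I)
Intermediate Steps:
W = -343783 (W = Add(-226717, Add(-117997, 931)) = Add(-226717, -117066) = -343783)
F = Rational(1, 83989) (F = Pow(Add(-343783, 427772), -1) = Pow(83989, -1) = Rational(1, 83989) ≈ 1.1906e-5)
Pow(Add(F, Add(-123987, Mul(-1, 137217))), Rational(1, 2)) = Pow(Add(Rational(1, 83989), Add(-123987, Mul(-1, 137217))), Rational(1, 2)) = Pow(Add(Rational(1, 83989), Add(-123987, -137217)), Rational(1, 2)) = Pow(Add(Rational(1, 83989), -261204), Rational(1, 2)) = Pow(Rational(-21938262755, 83989), Rational(1, 2)) = Mul(Rational(1, 83989), I, Pow(1842572750529695, Rational(1, 2)))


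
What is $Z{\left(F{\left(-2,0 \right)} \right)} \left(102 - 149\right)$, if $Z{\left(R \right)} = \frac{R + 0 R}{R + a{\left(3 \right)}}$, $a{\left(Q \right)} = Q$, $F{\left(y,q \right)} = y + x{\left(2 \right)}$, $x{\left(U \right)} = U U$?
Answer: $- \frac{94}{5} \approx -18.8$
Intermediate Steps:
$x{\left(U \right)} = U^{2}$
$F{\left(y,q \right)} = 4 + y$ ($F{\left(y,q \right)} = y + 2^{2} = y + 4 = 4 + y$)
$Z{\left(R \right)} = \frac{R}{3 + R}$ ($Z{\left(R \right)} = \frac{R + 0 R}{R + 3} = \frac{R + 0}{3 + R} = \frac{R}{3 + R}$)
$Z{\left(F{\left(-2,0 \right)} \right)} \left(102 - 149\right) = \frac{4 - 2}{3 + \left(4 - 2\right)} \left(102 - 149\right) = \frac{2}{3 + 2} \left(-47\right) = \frac{2}{5} \left(-47\right) = - \frac{94}{5}$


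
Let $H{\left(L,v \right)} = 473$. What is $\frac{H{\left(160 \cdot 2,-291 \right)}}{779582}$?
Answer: $\frac{473}{779582} \approx 0.00060674$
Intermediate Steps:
$\frac{H{\left(160 \cdot 2,-291 \right)}}{779582} = \frac{473}{779582}$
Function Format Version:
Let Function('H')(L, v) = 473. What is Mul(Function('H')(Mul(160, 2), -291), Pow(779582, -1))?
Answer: Rational(473, 779582) ≈ 0.00060674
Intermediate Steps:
Mul(Function('H')(Mul(160, 2), -291), Pow(779582, -1)) = Mul(473, Pow(779582, -1)) = Mul(473, Rational(1, 779582)) = Rational(473, 779582)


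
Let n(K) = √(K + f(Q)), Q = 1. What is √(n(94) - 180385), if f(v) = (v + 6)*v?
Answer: √(-180385 + √101) ≈ 424.71*I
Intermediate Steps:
f(v) = v*(6 + v) (f(v) = (6 + v)*v = v*(6 + v))
n(K) = √(7 + K) (n(K) = √(K + 1*(6 + 1)) = √(K + 1*7) = √(K + 7) = √(7 + K))
√(n(94) - 180385) = √(√(7 + 94) - 180385) = √(√101 - 180385) = √(-180385 + √101)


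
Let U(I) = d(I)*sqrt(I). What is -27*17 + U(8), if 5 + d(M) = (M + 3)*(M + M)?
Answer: -459 + 342*sqrt(2) ≈ 24.661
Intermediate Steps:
d(M) = -5 + 2*M*(3 + M) (d(M) = -5 + (M + 3)*(M + M) = -5 + (3 + M)*(2*M) = -5 + 2*M*(3 + M))
U(I) = sqrt(I)*(-5 + 2*I**2 + 6*I) (U(I) = (-5 + 2*I**2 + 6*I)*sqrt(I) = sqrt(I)*(-5 + 2*I**2 + 6*I))
-27*17 + U(8) = -27*17 + sqrt(8)*(-5 + 2*8**2 + 6*8) = -459 + (2*sqrt(2))*(-5 + 2*64 + 48) = -459 + (2*sqrt(2))*(-5 + 128 + 48) = -459 + (2*sqrt(2))*171 = -459 + 342*sqrt(2)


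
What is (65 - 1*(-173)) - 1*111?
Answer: 127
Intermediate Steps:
(65 - 1*(-173)) - 1*111 = (65 + 173) - 111 = 238 - 111 = 127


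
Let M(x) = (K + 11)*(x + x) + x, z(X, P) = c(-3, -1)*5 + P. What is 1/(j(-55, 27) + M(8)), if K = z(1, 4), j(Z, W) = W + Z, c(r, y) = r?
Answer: -1/20 ≈ -0.050000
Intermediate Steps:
z(X, P) = -15 + P (z(X, P) = -3*5 + P = -15 + P)
K = -11 (K = -15 + 4 = -11)
M(x) = x (M(x) = (-11 + 11)*(x + x) + x = 0*(2*x) + x = 0 + x = x)
1/(j(-55, 27) + M(8)) = 1/((27 - 55) + 8) = 1/(-28 + 8) = 1/(-20) = -1/20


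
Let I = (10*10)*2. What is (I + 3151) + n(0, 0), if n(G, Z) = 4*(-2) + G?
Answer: 3343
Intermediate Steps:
n(G, Z) = -8 + G
I = 200 (I = 100*2 = 200)
(I + 3151) + n(0, 0) = (200 + 3151) + (-8 + 0) = 3351 - 8 = 3343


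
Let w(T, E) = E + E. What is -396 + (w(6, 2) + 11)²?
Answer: -171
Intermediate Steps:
w(T, E) = 2*E
-396 + (w(6, 2) + 11)² = -396 + (2*2 + 11)² = -396 + (4 + 11)² = -396 + 15² = -396 + 225 = -171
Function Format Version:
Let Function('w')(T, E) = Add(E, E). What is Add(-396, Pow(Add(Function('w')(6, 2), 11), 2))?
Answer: -171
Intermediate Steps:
Function('w')(T, E) = Mul(2, E)
Add(-396, Pow(Add(Function('w')(6, 2), 11), 2)) = Add(-396, Pow(Add(Mul(2, 2), 11), 2)) = Add(-396, Pow(Add(4, 11), 2)) = Add(-396, Pow(15, 2)) = Add(-396, 225) = -171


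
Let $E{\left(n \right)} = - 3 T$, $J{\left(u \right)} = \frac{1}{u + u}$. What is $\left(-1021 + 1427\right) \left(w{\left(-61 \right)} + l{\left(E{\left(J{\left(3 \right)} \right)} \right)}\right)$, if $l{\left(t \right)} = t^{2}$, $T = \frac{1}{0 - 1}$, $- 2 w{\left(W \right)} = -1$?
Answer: $3857$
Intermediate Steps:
$w{\left(W \right)} = \frac{1}{2}$ ($w{\left(W \right)} = \left(- \frac{1}{2}\right) \left(-1\right) = \frac{1}{2}$)
$J{\left(u \right)} = \frac{1}{2 u}$
$T = -1$ ($T = \frac{1}{-1} = -1$)
$E{\left(n \right)} = 3$ ($E{\left(n \right)} = \left(-3\right) \left(-1\right) = 3$)
$\left(-1021 + 1427\right) \left(w{\left(-61 \right)} + l{\left(E{\left(J{\left(3 \right)} \right)} \right)}\right) = \left(-1021 + 1427\right) \left(\frac{1}{2} + 3^{2}\right) = 406 \left(\frac{1}{2} + 9\right) = 406 \cdot \frac{19}{2} = 3857$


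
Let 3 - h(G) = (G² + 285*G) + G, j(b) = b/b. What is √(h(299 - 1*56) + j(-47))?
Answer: I*√128543 ≈ 358.53*I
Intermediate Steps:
j(b) = 1
h(G) = 3 - G² - 286*G (h(G) = 3 - ((G² + 285*G) + G) = 3 - (G² + 286*G) = 3 + (-G² - 286*G) = 3 - G² - 286*G)
√(h(299 - 1*56) + j(-47)) = √((3 - (299 - 1*56)² - 286*(299 - 1*56)) + 1) = √((3 - (299 - 56)² - 286*(299 - 56)) + 1) = √((3 - 1*243² - 286*243) + 1) = √((3 - 1*59049 - 69498) + 1) = √((3 - 59049 - 69498) + 1) = √(-128544 + 1) = √(-128543) = I*√128543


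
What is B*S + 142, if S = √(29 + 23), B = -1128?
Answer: 142 - 2256*√13 ≈ -7992.1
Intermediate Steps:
S = 2*√13 (S = √52 = 2*√13 ≈ 7.2111)
B*S + 142 = -2256*√13 + 142 = 142 - 2256*√13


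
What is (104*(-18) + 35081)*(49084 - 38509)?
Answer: 351185175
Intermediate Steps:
(104*(-18) + 35081)*(49084 - 38509) = (-1872 + 35081)*10575 = 33209*10575 = 351185175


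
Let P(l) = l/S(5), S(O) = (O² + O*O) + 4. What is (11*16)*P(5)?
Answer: 440/27 ≈ 16.296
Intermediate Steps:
S(O) = 4 + 2*O² (S(O) = (O² + O²) + 4 = 2*O² + 4 = 4 + 2*O²)
P(l) = l/54 (P(l) = l/(4 + 2*5²) = l/(4 + 2*25) = l/(4 + 50) = l/54)
(11*16)*P(5) = (11*16)*((1/54)*5) = 176*(5/54) = 440/27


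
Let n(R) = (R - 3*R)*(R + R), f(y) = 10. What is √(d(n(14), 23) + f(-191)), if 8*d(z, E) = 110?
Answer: √95/2 ≈ 4.8734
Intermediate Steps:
n(R) = -4*R² (n(R) = (-2*R)*(2*R) = -4*R²)
d(z, E) = 55/4 (d(z, E) = (⅛)*110 = 55/4)
√(d(n(14), 23) + f(-191)) = √(55/4 + 10) = √(95/4) = √95/2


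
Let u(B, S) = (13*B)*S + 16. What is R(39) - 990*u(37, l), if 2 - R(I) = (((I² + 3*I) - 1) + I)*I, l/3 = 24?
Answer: -34366882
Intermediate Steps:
l = 72 (l = 3*24 = 72)
u(B, S) = 16 + 13*B*S (u(B, S) = 13*B*S + 16 = 16 + 13*B*S)
R(I) = 2 - I*(-1 + I² + 4*I) (R(I) = 2 - (((I² + 3*I) - 1) + I)*I = 2 - ((-1 + I² + 3*I) + I)*I = 2 - (-1 + I² + 4*I)*I = 2 - I*(-1 + I² + 4*I))
R(39) - 990*u(37, l) = (2 + 39 - 1*39³ - 4*39²) - 990*(16 + 13*37*72) = (2 + 39 - 1*59319 - 4*1521) - 990*(16 + 34632) = (2 + 39 - 59319 - 6084) - 990*34648 = -65362 - 34301520 = -34366882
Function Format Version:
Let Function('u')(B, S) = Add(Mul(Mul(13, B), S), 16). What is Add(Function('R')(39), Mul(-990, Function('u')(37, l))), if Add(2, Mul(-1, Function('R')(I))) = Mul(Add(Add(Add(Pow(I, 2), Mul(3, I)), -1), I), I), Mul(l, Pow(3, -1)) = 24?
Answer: -34366882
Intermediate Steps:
l = 72 (l = Mul(3, 24) = 72)
Function('u')(B, S) = Add(16, Mul(13, B, S)) (Function('u')(B, S) = Add(Mul(13, B, S), 16) = Add(16, Mul(13, B, S)))
Function('R')(I) = Add(2, Mul(-1, I, Add(-1, Pow(I, 2), Mul(4, I)))) (Function('R')(I) = Add(2, Mul(-1, Mul(Add(Add(Add(Pow(I, 2), Mul(3, I)), -1), I), I))) = Add(2, Mul(-1, Mul(Add(Add(-1, Pow(I, 2), Mul(3, I)), I), I))) = Add(2, Mul(-1, Mul(Add(-1, Pow(I, 2), Mul(4, I)), I))) = Add(2, Mul(-1, Mul(I, Add(-1, Pow(I, 2), Mul(4, I))))) = Add(2, Mul(-1, I, Add(-1, Pow(I, 2), Mul(4, I)))))
Add(Function('R')(39), Mul(-990, Function('u')(37, l))) = Add(Add(2, 39, Mul(-1, Pow(39, 3)), Mul(-4, Pow(39, 2))), Mul(-990, Add(16, Mul(13, 37, 72)))) = Add(Add(2, 39, Mul(-1, 59319), Mul(-4, 1521)), Mul(-990, Add(16, 34632))) = Add(Add(2, 39, -59319, -6084), Mul(-990, 34648)) = Add(-65362, -34301520) = -34366882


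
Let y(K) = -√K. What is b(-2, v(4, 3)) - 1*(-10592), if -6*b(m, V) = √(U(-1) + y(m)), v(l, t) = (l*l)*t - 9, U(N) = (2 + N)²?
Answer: 10592 - √(1 - I*√2)/6 ≈ 10592.0 + 0.10083*I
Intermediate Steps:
v(l, t) = -9 + t*l² (v(l, t) = l²*t - 9 = t*l² - 9 = -9 + t*l²)
b(m, V) = -√(1 - √m)/6 (b(m, V) = -√((2 - 1)² - √m)/6 = -√(1² - √m)/6 = -√(1 - √m)/6)
b(-2, v(4, 3)) - 1*(-10592) = -√(1 - √(-2))/6 - 1*(-10592) = -√(1 - I*√2)/6 + 10592 = 10592 - √(1 - I*√2)/6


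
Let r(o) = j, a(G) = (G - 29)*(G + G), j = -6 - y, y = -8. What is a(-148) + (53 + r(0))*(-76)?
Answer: 48212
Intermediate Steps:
j = 2 (j = -6 - 1*(-8) = -6 + 8 = 2)
a(G) = 2*G*(-29 + G) (a(G) = (-29 + G)*(2*G) = 2*G*(-29 + G))
r(o) = 2
a(-148) + (53 + r(0))*(-76) = 2*(-148)*(-29 - 148) + (53 + 2)*(-76) = 2*(-148)*(-177) + 55*(-76) = 52392 - 4180 = 48212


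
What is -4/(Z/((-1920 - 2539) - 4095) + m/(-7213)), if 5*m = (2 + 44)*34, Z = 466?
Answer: 617000020/15092373 ≈ 40.882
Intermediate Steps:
m = 1564/5 (m = ((2 + 44)*34)/5 = (46*34)/5 = (⅕)*1564 = 1564/5 ≈ 312.80)
-4/(Z/((-1920 - 2539) - 4095) + m/(-7213)) = -4/(466/((-1920 - 2539) - 4095) + (1564/5)/(-7213)) = -4/(466/(-4459 - 4095) + (1564/5)*(-1/7213)) = -4/(466/(-8554) - 1564/36065) = -4/(466*(-1/8554) - 1564/36065) = -4/(-233/4277 - 1564/36065) = -4/(-15092373/154250005) = -154250005/15092373*(-4) = 617000020/15092373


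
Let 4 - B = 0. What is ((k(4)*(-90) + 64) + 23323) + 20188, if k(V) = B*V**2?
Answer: 37815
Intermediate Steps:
B = 4 (B = 4 - 1*0 = 4 + 0 = 4)
k(V) = 4*V**2
((k(4)*(-90) + 64) + 23323) + 20188 = (((4*4**2)*(-90) + 64) + 23323) + 20188 = (((4*16)*(-90) + 64) + 23323) + 20188 = ((64*(-90) + 64) + 23323) + 20188 = ((-5760 + 64) + 23323) + 20188 = (-5696 + 23323) + 20188 = 17627 + 20188 = 37815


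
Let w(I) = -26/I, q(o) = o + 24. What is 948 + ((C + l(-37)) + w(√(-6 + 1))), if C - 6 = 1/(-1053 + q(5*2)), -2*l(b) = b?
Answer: 1981953/2038 + 26*I*√5/5 ≈ 972.5 + 11.628*I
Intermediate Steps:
l(b) = -b/2
q(o) = 24 + o
C = 6113/1019 (C = 6 + 1/(-1053 + (24 + 5*2)) = 6 + 1/(-1053 + (24 + 10)) = 6 + 1/(-1053 + 34) = 6 + 1/(-1019) = 6 - 1/1019 = 6113/1019 ≈ 5.9990)
948 + ((C + l(-37)) + w(√(-6 + 1))) = 948 + ((6113/1019 - ½*(-37)) - 26/√(-6 + 1)) = 948 + ((6113/1019 + 37/2) - 26*(-I*√5/5)) = 948 + (49929/2038 - 26*(-I*√5/5)) = 948 + (49929/2038 - (-26)*I*√5/5) = 948 + (49929/2038 + 26*I*√5/5) = 1981953/2038 + 26*I*√5/5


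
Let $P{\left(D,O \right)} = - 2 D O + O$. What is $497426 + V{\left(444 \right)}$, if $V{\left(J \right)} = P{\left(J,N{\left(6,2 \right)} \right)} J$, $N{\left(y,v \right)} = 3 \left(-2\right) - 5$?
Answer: $4829534$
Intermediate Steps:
$N{\left(y,v \right)} = -11$ ($N{\left(y,v \right)} = -6 - 5 = -11$)
$P{\left(D,O \right)} = O - 2 D O$ ($P{\left(D,O \right)} = - 2 D O + O = O - 2 D O$)
$V{\left(J \right)} = J \left(-11 + 22 J\right)$ ($V{\left(J \right)} = - 11 \left(1 - 2 J\right) J = \left(-11 + 22 J\right) J = J \left(-11 + 22 J\right)$)
$497426 + V{\left(444 \right)} = 497426 + 11 \cdot 444 \left(-1 + 2 \cdot 444\right) = 497426 + 11 \cdot 444 \left(-1 + 888\right) = 497426 + 11 \cdot 444 \cdot 887 = 497426 + 4332108 = 4829534$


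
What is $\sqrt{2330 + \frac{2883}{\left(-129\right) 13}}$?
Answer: $\frac{\sqrt{727543531}}{559} \approx 48.252$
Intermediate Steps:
$\sqrt{2330 + \frac{2883}{\left(-129\right) 13}} = \sqrt{2330 + \frac{2883}{-1677}} = \sqrt{2330 + 2883 \left(- \frac{1}{1677}\right)} = \sqrt{2330 - \frac{961}{559}} = \sqrt{\frac{1301509}{559}} = \frac{\sqrt{727543531}}{559}$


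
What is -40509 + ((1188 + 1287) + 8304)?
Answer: -29730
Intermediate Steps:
-40509 + ((1188 + 1287) + 8304) = -40509 + (2475 + 8304) = -40509 + 10779 = -29730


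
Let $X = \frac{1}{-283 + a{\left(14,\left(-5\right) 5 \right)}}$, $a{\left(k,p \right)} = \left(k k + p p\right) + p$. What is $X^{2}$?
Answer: $\frac{1}{263169} \approx 3.7998 \cdot 10^{-6}$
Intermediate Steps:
$a{\left(k,p \right)} = p + k^{2} + p^{2}$ ($a{\left(k,p \right)} = \left(k^{2} + p^{2}\right) + p = p + k^{2} + p^{2}$)
$X = \frac{1}{513}$ ($X = \frac{1}{-283 + \left(\left(-5\right) 5 + 14^{2} + \left(\left(-5\right) 5\right)^{2}\right)} = \frac{1}{-283 + \left(-25 + 196 + \left(-25\right)^{2}\right)} = \frac{1}{-283 + \left(-25 + 196 + 625\right)} = \frac{1}{-283 + 796} = \frac{1}{513} \approx 0.0019493$)
$X^{2} = \left(\frac{1}{513}\right)^{2} = \frac{1}{263169}$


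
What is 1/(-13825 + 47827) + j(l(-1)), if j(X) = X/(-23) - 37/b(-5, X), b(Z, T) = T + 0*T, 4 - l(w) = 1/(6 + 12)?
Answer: -265181726/27762633 ≈ -9.5517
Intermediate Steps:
l(w) = 71/18 (l(w) = 4 - 1/(6 + 12) = 4 - 1/18 = 71/18)
b(Z, T) = T (b(Z, T) = T + 0 = T)
j(X) = -37/X - X/23 (j(X) = X/(-23) - 37/X = X*(-1/23) - 37/X = -X/23 - 37/X = -37/X - X/23)
1/(-13825 + 47827) + j(l(-1)) = 1/(-13825 + 47827) + (-37/71/18 - 1/23*71/18) = 1/34002 + (-37*18/71 - 71/414) = 1/34002 + (-666/71 - 71/414) = 1/34002 - 280765/29394 = -265181726/27762633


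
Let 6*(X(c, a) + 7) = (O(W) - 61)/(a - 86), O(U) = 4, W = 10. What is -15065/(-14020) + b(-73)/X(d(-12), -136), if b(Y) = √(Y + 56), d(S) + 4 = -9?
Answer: 3013/2804 - 444*I*√17/3089 ≈ 1.0745 - 0.59264*I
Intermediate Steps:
d(S) = -13 (d(S) = -4 - 9 = -13)
b(Y) = √(56 + Y)
X(c, a) = -7 - 19/(2*(-86 + a)) (X(c, a) = -7 + ((4 - 61)/(a - 86))/6 = -7 + (-57/(-86 + a))/6 = -7 - 19/(2*(-86 + a)))
-15065/(-14020) + b(-73)/X(d(-12), -136) = -15065/(-14020) + √(56 - 73)/(((1185 - 14*(-136))/(2*(-86 - 136)))) = -15065*(-1/14020) + √(-17)/(((½)*(1185 + 1904)/(-222))) = 3013/2804 + (I*√17)/(((½)*(-1/222)*3089)) = 3013/2804 + (I*√17)/(-3089/444) = 3013/2804 + (I*√17)*(-444/3089) = 3013/2804 - 444*I*√17/3089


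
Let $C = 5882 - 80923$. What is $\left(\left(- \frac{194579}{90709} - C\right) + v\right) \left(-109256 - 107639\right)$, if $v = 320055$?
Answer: $- \frac{7773206311554075}{90709} \approx -8.5694 \cdot 10^{10}$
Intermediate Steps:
$C = -75041$
$\left(\left(- \frac{194579}{90709} - C\right) + v\right) \left(-109256 - 107639\right) = \left(\left(- \frac{194579}{90709} - -75041\right) + 320055\right) \left(-109256 - 107639\right) = \left(\left(\left(-194579\right) \frac{1}{90709} + 75041\right) + 320055\right) \left(-216895\right) = \left(\left(- \frac{194579}{90709} + 75041\right) + 320055\right) \left(-216895\right) = \left(\frac{6806699490}{90709} + 320055\right) \left(-216895\right) = \frac{35838568485}{90709} \left(-216895\right) = - \frac{7773206311554075}{90709}$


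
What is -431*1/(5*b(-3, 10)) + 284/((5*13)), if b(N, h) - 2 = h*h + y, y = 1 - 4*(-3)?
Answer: 27057/7475 ≈ 3.6197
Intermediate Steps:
y = 13 (y = 1 + 12 = 13)
b(N, h) = 15 + h² (b(N, h) = 2 + (h*h + 13) = 2 + (h² + 13) = 2 + (13 + h²) = 15 + h²)
-431*1/(5*b(-3, 10)) + 284/((5*13)) = -431*1/(5*(15 + 10²)) + 284/((5*13)) = -431*1/(5*(15 + 100)) + 284/65 = -431/(115*5) + 284*(1/65) = -431/575 + 284/65 = 27057/7475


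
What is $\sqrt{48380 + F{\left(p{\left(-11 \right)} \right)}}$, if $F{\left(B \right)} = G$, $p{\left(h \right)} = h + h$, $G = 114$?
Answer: $\sqrt{48494} \approx 220.21$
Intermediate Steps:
$p{\left(h \right)} = 2 h$
$F{\left(B \right)} = 114$
$\sqrt{48380 + F{\left(p{\left(-11 \right)} \right)}} = \sqrt{48380 + 114} = \sqrt{48494}$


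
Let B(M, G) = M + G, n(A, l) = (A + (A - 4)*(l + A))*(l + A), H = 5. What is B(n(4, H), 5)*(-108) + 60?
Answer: -4368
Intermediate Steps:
n(A, l) = (A + l)*(A + (-4 + A)*(A + l)) (n(A, l) = (A + (-4 + A)*(A + l))*(A + l) = (A + l)*(A + (-4 + A)*(A + l)))
B(M, G) = G + M
B(n(4, H), 5)*(-108) + 60 = (5 + (4**3 - 4*5**2 - 3*4**2 + 4*5**2 - 7*4*5 + 2*5*4**2))*(-108) + 60 = (5 + (64 - 4*25 - 3*16 + 4*25 - 140 + 2*5*16))*(-108) + 60 = (5 + (64 - 100 - 48 + 100 - 140 + 160))*(-108) + 60 = (5 + 36)*(-108) + 60 = 41*(-108) + 60 = -4428 + 60 = -4368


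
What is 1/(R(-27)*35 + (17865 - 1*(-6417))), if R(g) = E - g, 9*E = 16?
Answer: 9/227603 ≈ 3.9543e-5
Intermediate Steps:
E = 16/9 (E = (⅑)*16 = 16/9 ≈ 1.7778)
R(g) = 16/9 - g
1/(R(-27)*35 + (17865 - 1*(-6417))) = 1/((16/9 - 1*(-27))*35 + (17865 - 1*(-6417))) = 1/((16/9 + 27)*35 + (17865 + 6417)) = 1/((259/9)*35 + 24282) = 1/(9065/9 + 24282) = 1/(227603/9) = 9/227603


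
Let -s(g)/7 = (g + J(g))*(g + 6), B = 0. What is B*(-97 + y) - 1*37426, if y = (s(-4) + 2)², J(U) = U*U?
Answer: -37426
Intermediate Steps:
J(U) = U²
s(g) = -7*(6 + g)*(g + g²) (s(g) = -7*(g + g²)*(g + 6) = -7*(g + g²)*(6 + g) = -7*(6 + g)*(g + g²))
y = 27556 (y = (7*(-4)*(-6 - 1*(-4)² - 7*(-4)) + 2)² = (7*(-4)*(-6 - 1*16 + 28) + 2)² = (7*(-4)*(-6 - 16 + 28) + 2)² = (7*(-4)*6 + 2)² = (-168 + 2)² = (-166)² = 27556)
B*(-97 + y) - 1*37426 = 0*(-97 + 27556) - 1*37426 = 0*27459 - 37426 = 0 - 37426 = -37426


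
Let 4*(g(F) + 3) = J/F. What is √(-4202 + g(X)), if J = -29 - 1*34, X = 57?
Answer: I*√6072419/38 ≈ 64.848*I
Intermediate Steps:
J = -63 (J = -29 - 34 = -63)
g(F) = -3 - 63/(4*F) (g(F) = -3 + (-63/F)/4 = -3 - 63/(4*F))
√(-4202 + g(X)) = √(-4202 + (-3 - 63/4/57)) = √(-4202 + (-3 - 63/4*1/57)) = √(-4202 + (-3 - 21/76)) = √(-4202 - 249/76) = √(-319601/76) = I*√6072419/38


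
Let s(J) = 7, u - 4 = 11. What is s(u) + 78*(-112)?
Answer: -8729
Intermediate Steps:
u = 15 (u = 4 + 11 = 15)
s(u) + 78*(-112) = 7 + 78*(-112) = 7 - 8736 = -8729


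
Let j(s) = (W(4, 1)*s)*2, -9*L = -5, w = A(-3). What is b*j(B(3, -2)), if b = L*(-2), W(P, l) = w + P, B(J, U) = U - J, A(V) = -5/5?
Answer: 100/3 ≈ 33.333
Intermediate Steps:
A(V) = -1 (A(V) = -5*⅕ = -1)
w = -1
L = 5/9 (L = -⅑*(-5) = 5/9 ≈ 0.55556)
W(P, l) = -1 + P
j(s) = 6*s (j(s) = ((-1 + 4)*s)*2 = (3*s)*2 = 6*s)
b = -10/9 (b = (5/9)*(-2) = -10/9 ≈ -1.1111)
b*j(B(3, -2)) = -20*(-2 - 1*3)/3 = -20*(-2 - 3)/3 = -20*(-5)/3 = -10/9*(-30) = 100/3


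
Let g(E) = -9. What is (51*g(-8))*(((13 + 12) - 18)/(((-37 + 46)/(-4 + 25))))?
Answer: -7497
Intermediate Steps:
(51*g(-8))*(((13 + 12) - 18)/(((-37 + 46)/(-4 + 25)))) = (51*(-9))*(((13 + 12) - 18)/(((-37 + 46)/(-4 + 25)))) = -459*(25 - 18)/(9/21) = -3213/(9*(1/21)) = -3213/3/7 = -3213*7/3 = -459*49/3 = -7497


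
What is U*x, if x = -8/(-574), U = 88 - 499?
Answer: -1644/287 ≈ -5.7282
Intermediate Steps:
U = -411
x = 4/287 (x = -8*(-1/574) = 4/287 ≈ 0.013937)
U*x = -411*4/287 = -1644/287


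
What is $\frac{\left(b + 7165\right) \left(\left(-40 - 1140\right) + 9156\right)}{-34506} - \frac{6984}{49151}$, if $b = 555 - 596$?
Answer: $- \frac{1396525570264}{848002203} \approx -1646.8$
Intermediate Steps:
$b = -41$ ($b = 555 - 596 = -41$)
$\frac{\left(b + 7165\right) \left(\left(-40 - 1140\right) + 9156\right)}{-34506} - \frac{6984}{49151} = \frac{\left(-41 + 7165\right) \left(\left(-40 - 1140\right) + 9156\right)}{-34506} - \frac{6984}{49151} = 7124 \left(\left(-40 - 1140\right) + 9156\right) \left(- \frac{1}{34506}\right) - \frac{6984}{49151} = 7124 \left(-1180 + 9156\right) \left(- \frac{1}{34506}\right) - \frac{6984}{49151} = 7124 \cdot 7976 \left(- \frac{1}{34506}\right) - \frac{6984}{49151} = 56821024 \left(- \frac{1}{34506}\right) - \frac{6984}{49151} = - \frac{28410512}{17253} - \frac{6984}{49151} = - \frac{1396525570264}{848002203}$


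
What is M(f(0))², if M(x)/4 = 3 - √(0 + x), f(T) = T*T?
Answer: 144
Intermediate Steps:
f(T) = T²
M(x) = 12 - 4*√x (M(x) = 4*(3 - √(0 + x)) = 4*(3 - √x) = 12 - 4*√x)
M(f(0))² = (12 - 4*√(0²))² = (12 - 4*√0)² = (12 - 4*0)² = (12 + 0)² = 12² = 144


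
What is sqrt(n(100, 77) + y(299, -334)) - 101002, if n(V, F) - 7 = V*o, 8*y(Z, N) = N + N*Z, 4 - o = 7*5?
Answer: -101002 + I*sqrt(15618) ≈ -1.01e+5 + 124.97*I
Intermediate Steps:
o = -31 (o = 4 - 7*5 = 4 - 1*35 = 4 - 35 = -31)
y(Z, N) = N/8 + N*Z/8 (y(Z, N) = (N + N*Z)/8 = N/8 + N*Z/8)
n(V, F) = 7 - 31*V (n(V, F) = 7 + V*(-31) = 7 - 31*V)
sqrt(n(100, 77) + y(299, -334)) - 101002 = sqrt((7 - 31*100) + (1/8)*(-334)*(1 + 299)) - 101002 = sqrt((7 - 3100) + (1/8)*(-334)*300) - 101002 = sqrt(-3093 - 12525) - 101002 = sqrt(-15618) - 101002 = I*sqrt(15618) - 101002 = -101002 + I*sqrt(15618)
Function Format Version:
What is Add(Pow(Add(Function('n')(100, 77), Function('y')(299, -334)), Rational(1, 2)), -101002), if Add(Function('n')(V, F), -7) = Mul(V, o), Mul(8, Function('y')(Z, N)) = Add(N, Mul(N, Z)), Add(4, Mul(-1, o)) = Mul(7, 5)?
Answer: Add(-101002, Mul(I, Pow(15618, Rational(1, 2)))) ≈ Add(-1.0100e+5, Mul(124.97, I))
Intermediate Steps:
o = -31 (o = Add(4, Mul(-1, Mul(7, 5))) = Add(4, Mul(-1, 35)) = Add(4, -35) = -31)
Function('y')(Z, N) = Add(Mul(Rational(1, 8), N), Mul(Rational(1, 8), N, Z)) (Function('y')(Z, N) = Mul(Rational(1, 8), Add(N, Mul(N, Z))) = Add(Mul(Rational(1, 8), N), Mul(Rational(1, 8), N, Z)))
Function('n')(V, F) = Add(7, Mul(-31, V)) (Function('n')(V, F) = Add(7, Mul(V, -31)) = Add(7, Mul(-31, V)))
Add(Pow(Add(Function('n')(100, 77), Function('y')(299, -334)), Rational(1, 2)), -101002) = Add(Pow(Add(Add(7, Mul(-31, 100)), Mul(Rational(1, 8), -334, Add(1, 299))), Rational(1, 2)), -101002) = Add(Pow(Add(Add(7, -3100), Mul(Rational(1, 8), -334, 300)), Rational(1, 2)), -101002) = Add(Pow(Add(-3093, -12525), Rational(1, 2)), -101002) = Add(Pow(-15618, Rational(1, 2)), -101002) = Add(Mul(I, Pow(15618, Rational(1, 2))), -101002) = Add(-101002, Mul(I, Pow(15618, Rational(1, 2))))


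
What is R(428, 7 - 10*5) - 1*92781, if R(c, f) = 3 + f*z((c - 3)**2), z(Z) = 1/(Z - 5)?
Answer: -16757562403/180620 ≈ -92778.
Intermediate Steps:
z(Z) = 1/(-5 + Z)
R(c, f) = 3 + f/(-5 + (-3 + c)**2) (R(c, f) = 3 + f/(-5 + (c - 3)**2) = 3 + f/(-5 + (-3 + c)**2))
R(428, 7 - 10*5) - 1*92781 = (3 + (7 - 10*5)/(-5 + (-3 + 428)**2)) - 1*92781 = (3 + (7 - 50)/(-5 + 425**2)) - 92781 = (3 - 43/(-5 + 180625)) - 92781 = (3 - 43/180620) - 92781 = 541817/180620 - 92781 = -16757562403/180620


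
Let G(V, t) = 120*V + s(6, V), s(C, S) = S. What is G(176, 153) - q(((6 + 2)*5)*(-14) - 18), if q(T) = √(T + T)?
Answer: 21296 - 34*I ≈ 21296.0 - 34.0*I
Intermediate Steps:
G(V, t) = 121*V (G(V, t) = 120*V + V = 121*V)
q(T) = √2*√T (q(T) = √(2*T) = √2*√T)
G(176, 153) - q(((6 + 2)*5)*(-14) - 18) = 121*176 - √2*√(((6 + 2)*5)*(-14) - 18) = 21296 - √2*√((8*5)*(-14) - 18) = 21296 - √2*√(40*(-14) - 18) = 21296 - √2*√(-560 - 18) = 21296 - √2*√(-578) = 21296 - √2*17*I*√2 = 21296 - 34*I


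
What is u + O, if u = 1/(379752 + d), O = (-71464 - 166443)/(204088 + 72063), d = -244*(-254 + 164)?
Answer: -95569820633/110933170512 ≈ -0.86151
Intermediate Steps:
d = 21960 (d = -244*(-90) = 21960)
O = -237907/276151 ≈ -0.86151
u = 1/401712 (u = 1/(379752 + 21960) = 1/401712 ≈ 2.4893e-6)
u + O = 1/401712 - 237907/276151 = -95569820633/110933170512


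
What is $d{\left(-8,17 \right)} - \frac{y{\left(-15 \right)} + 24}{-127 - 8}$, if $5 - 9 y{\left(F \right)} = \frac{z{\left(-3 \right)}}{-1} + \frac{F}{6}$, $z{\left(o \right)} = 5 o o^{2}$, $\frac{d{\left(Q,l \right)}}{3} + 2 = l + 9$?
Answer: $\frac{58379}{810} \approx 72.073$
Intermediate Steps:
$d{\left(Q,l \right)} = 21 + 3 l$ ($d{\left(Q,l \right)} = -6 + 3 \left(l + 9\right) = -6 + 3 \left(9 + l\right) = -6 + \left(27 + 3 l\right) = 21 + 3 l$)
$z{\left(o \right)} = 5 o^{3}$
$y{\left(F \right)} = - \frac{130}{9} - \frac{F}{54}$ ($y{\left(F \right)} = \frac{5}{9} - \frac{\frac{5 \left(-3\right)^{3}}{-1} + \frac{F}{6}}{9} = \frac{5}{9} - \frac{5 \left(-27\right) \left(-1\right) + F \frac{1}{6}}{9} = \frac{5}{9} - \frac{\left(-135\right) \left(-1\right) + \frac{F}{6}}{9} = \frac{5}{9} - \frac{135 + \frac{F}{6}}{9} = \frac{5}{9} - \left(15 + \frac{F}{54}\right) = - \frac{130}{9} - \frac{F}{54}$)
$d{\left(-8,17 \right)} - \frac{y{\left(-15 \right)} + 24}{-127 - 8} = \left(21 + 3 \cdot 17\right) - \frac{\left(- \frac{130}{9} - - \frac{5}{18}\right) + 24}{-127 - 8} = \left(21 + 51\right) - \frac{\left(- \frac{130}{9} + \frac{5}{18}\right) + 24}{-135} = 72 - \left(- \frac{85}{6} + 24\right) \left(- \frac{1}{135}\right) = 72 - \frac{59}{6} \left(- \frac{1}{135}\right) = 72 - - \frac{59}{810} = 72 + \frac{59}{810} = \frac{58379}{810}$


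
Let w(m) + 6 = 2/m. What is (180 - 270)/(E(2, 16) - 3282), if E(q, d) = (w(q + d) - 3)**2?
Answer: 3645/129721 ≈ 0.028099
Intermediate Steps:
w(m) = -6 + 2/m
E(q, d) = (-9 + 2/(d + q))**2 (E(q, d) = ((-6 + 2/(q + d)) - 3)**2 = ((-6 + 2/(d + q)) - 3)**2 = (-9 + 2/(d + q))**2)
(180 - 270)/(E(2, 16) - 3282) = (180 - 270)/((9 - 2/(16 + 2))**2 - 3282) = -90/((9 - 2/18)**2 - 3282) = -90/((9 - 2*1/18)**2 - 3282) = -90/((9 - 1/9)**2 - 3282) = -90/((80/9)**2 - 3282) = -90/(6400/81 - 3282) = -90/(-259442/81) = -90*(-81/259442) = 3645/129721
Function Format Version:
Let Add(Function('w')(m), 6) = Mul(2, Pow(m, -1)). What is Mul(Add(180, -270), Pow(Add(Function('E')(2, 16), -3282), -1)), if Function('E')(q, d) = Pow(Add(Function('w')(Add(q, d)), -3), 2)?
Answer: Rational(3645, 129721) ≈ 0.028099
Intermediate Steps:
Function('w')(m) = Add(-6, Mul(2, Pow(m, -1)))
Function('E')(q, d) = Pow(Add(-9, Mul(2, Pow(Add(d, q), -1))), 2) (Function('E')(q, d) = Pow(Add(Add(-6, Mul(2, Pow(Add(q, d), -1))), -3), 2) = Pow(Add(Add(-6, Mul(2, Pow(Add(d, q), -1))), -3), 2) = Pow(Add(-9, Mul(2, Pow(Add(d, q), -1))), 2))
Mul(Add(180, -270), Pow(Add(Function('E')(2, 16), -3282), -1)) = Mul(Add(180, -270), Pow(Add(Pow(Add(9, Mul(-2, Pow(Add(16, 2), -1))), 2), -3282), -1)) = Mul(-90, Pow(Add(Pow(Add(9, Mul(-2, Pow(18, -1))), 2), -3282), -1)) = Mul(-90, Pow(Add(Pow(Add(9, Mul(-2, Rational(1, 18))), 2), -3282), -1)) = Mul(-90, Pow(Add(Pow(Add(9, Rational(-1, 9)), 2), -3282), -1)) = Mul(-90, Pow(Add(Pow(Rational(80, 9), 2), -3282), -1)) = Mul(-90, Pow(Add(Rational(6400, 81), -3282), -1)) = Mul(-90, Pow(Rational(-259442, 81), -1)) = Mul(-90, Rational(-81, 259442)) = Rational(3645, 129721)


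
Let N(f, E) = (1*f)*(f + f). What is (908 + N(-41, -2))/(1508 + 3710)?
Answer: 2135/2609 ≈ 0.81832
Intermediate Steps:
N(f, E) = 2*f² (N(f, E) = f*(2*f) = 2*f²)
(908 + N(-41, -2))/(1508 + 3710) = (908 + 2*(-41)²)/(1508 + 3710) = (908 + 2*1681)/5218 = (908 + 3362)*(1/5218) = 4270*(1/5218) = 2135/2609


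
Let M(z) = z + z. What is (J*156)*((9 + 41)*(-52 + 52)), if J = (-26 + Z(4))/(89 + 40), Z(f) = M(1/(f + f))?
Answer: 0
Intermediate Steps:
M(z) = 2*z
Z(f) = 1/f (Z(f) = 2/(f + f) = 2/((2*f)) = 2*(1/(2*f)) = 1/f)
J = -103/516 (J = (-26 + 1/4)/(89 + 40) = (-26 + 1/4)/129 = -103/4*1/129 = -103/516 ≈ -0.19961)
(J*156)*((9 + 41)*(-52 + 52)) = (-103/516*156)*((9 + 41)*(-52 + 52)) = -66950*0/43 = -1339/43*0 = 0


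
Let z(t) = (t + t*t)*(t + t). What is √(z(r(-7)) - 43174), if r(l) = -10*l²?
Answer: I*√234860974 ≈ 15325.0*I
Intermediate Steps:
z(t) = 2*t*(t + t²) (z(t) = (t + t²)*(2*t) = 2*t*(t + t²))
√(z(r(-7)) - 43174) = √(2*(-10*(-7)²)²*(1 - 10*(-7)²) - 43174) = √(2*(-10*49)²*(1 - 10*49) - 43174) = √(2*(-490)²*(1 - 490) - 43174) = √(2*240100*(-489) - 43174) = √(-234817800 - 43174) = √(-234860974) = I*√234860974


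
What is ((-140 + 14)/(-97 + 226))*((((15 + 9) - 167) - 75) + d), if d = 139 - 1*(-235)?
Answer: -6552/43 ≈ -152.37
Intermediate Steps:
d = 374 (d = 139 + 235 = 374)
((-140 + 14)/(-97 + 226))*((((15 + 9) - 167) - 75) + d) = ((-140 + 14)/(-97 + 226))*((((15 + 9) - 167) - 75) + 374) = (-126/129)*(((24 - 167) - 75) + 374) = (-126*1/129)*((-143 - 75) + 374) = -42*(-218 + 374)/43 = -42/43*156 = -6552/43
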